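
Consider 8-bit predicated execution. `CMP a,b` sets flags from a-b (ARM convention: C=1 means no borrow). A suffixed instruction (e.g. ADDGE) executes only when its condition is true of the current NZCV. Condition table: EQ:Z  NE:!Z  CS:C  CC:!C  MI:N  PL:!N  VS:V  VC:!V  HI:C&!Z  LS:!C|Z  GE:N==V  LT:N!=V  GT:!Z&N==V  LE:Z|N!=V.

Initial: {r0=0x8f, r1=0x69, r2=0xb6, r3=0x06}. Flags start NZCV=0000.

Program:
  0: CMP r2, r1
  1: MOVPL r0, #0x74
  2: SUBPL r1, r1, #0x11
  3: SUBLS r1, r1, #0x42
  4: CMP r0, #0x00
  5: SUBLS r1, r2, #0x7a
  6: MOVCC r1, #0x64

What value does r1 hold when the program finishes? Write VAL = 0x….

VAL = 0x58

0: ✓ CMP  NZCV=0011
1: ✓ MOVPL  r0←0x74
2: ✓ SUBPL  r1←0x58
3: · SUBLS
4: ✓ CMP  NZCV=0010
5: · SUBLS
6: · MOVCC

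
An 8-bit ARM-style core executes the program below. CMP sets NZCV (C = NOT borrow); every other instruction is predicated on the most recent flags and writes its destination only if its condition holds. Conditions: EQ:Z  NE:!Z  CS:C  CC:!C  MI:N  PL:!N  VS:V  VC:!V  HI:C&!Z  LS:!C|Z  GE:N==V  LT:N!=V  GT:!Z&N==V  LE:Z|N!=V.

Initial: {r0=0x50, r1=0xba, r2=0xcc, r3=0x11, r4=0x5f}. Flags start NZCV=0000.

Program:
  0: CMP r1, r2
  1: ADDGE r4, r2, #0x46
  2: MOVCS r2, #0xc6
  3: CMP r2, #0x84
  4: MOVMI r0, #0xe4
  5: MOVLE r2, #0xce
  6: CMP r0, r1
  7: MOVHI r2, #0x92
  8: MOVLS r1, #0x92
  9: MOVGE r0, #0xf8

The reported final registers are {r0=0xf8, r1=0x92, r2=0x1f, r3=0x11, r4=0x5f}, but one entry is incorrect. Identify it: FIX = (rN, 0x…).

FIX = (r2, 0xcc)

[0] flags=1000 → (cmp)
[1] flags=1000 GE?F → skip
[2] flags=1000 CS?F → skip
[3] flags=0010 → (cmp)
[4] flags=0010 MI?F → skip
[5] flags=0010 LE?F → skip
[6] flags=1001 → (cmp)
[7] flags=1001 HI?F → skip
[8] flags=1001 LS?T → r1=0x92
[9] flags=1001 GE?T → r0=0xf8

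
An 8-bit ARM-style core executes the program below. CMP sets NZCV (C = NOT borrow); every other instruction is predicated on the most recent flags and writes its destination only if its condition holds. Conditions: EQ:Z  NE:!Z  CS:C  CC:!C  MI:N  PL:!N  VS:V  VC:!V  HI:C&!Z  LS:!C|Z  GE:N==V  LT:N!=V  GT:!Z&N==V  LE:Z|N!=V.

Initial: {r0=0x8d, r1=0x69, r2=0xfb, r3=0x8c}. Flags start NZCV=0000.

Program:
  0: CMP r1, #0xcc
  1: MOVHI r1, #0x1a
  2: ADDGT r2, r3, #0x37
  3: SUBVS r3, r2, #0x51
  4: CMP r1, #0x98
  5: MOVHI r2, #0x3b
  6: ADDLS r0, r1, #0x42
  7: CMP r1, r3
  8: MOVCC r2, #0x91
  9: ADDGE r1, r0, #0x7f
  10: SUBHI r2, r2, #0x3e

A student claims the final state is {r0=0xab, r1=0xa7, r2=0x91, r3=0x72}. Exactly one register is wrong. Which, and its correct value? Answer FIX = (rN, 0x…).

0: ✓ CMP  NZCV=1001
1: · MOVHI
2: ✓ ADDGT  r2←0xc3
3: ✓ SUBVS  r3←0x72
4: ✓ CMP  NZCV=1001
5: · MOVHI
6: ✓ ADDLS  r0←0xab
7: ✓ CMP  NZCV=1000
8: ✓ MOVCC  r2←0x91
9: · ADDGE
10: · SUBHI

FIX = (r1, 0x69)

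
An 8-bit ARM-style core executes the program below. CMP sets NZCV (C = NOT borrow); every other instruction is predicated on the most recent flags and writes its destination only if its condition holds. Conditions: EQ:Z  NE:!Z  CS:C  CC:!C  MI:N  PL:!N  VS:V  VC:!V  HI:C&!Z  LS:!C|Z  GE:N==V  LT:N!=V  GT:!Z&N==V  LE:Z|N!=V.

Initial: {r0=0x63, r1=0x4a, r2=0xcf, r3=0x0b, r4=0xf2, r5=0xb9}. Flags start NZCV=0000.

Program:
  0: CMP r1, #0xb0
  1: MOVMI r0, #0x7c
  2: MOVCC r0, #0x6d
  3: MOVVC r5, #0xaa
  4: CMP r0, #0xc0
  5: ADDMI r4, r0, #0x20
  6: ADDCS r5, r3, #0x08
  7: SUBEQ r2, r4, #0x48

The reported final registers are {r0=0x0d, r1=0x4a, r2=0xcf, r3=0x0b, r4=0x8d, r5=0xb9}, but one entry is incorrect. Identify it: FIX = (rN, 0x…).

FIX = (r0, 0x6d)

0: ✓ CMP  NZCV=1001
1: ✓ MOVMI  r0←0x7c
2: ✓ MOVCC  r0←0x6d
3: · MOVVC
4: ✓ CMP  NZCV=1001
5: ✓ ADDMI  r4←0x8d
6: · ADDCS
7: · SUBEQ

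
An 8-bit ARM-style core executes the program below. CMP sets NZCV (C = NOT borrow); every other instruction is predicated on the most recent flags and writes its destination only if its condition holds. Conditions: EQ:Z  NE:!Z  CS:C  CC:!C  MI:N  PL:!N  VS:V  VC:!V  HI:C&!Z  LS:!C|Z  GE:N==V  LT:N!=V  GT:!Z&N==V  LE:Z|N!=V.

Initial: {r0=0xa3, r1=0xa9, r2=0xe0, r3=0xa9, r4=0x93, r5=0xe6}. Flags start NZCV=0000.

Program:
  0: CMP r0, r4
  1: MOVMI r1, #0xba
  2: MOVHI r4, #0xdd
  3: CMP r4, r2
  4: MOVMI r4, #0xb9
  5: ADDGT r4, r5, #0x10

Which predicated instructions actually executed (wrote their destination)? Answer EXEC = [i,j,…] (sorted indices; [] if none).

EXEC = [2,4]

[0] flags=0010 → (cmp)
[1] flags=0010 MI?F → skip
[2] flags=0010 HI?T → r4=0xdd
[3] flags=1000 → (cmp)
[4] flags=1000 MI?T → r4=0xb9
[5] flags=1000 GT?F → skip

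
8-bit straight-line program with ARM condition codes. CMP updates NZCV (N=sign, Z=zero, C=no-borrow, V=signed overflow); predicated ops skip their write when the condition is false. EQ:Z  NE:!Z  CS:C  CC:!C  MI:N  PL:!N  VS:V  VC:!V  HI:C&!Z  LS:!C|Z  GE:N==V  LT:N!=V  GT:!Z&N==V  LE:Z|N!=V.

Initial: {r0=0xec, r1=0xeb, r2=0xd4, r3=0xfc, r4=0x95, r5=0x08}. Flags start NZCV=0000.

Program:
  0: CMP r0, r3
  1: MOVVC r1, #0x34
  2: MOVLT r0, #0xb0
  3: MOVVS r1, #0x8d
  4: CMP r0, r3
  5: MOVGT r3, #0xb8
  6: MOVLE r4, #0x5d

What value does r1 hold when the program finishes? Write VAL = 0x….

0: ✓ CMP  NZCV=1000
1: ✓ MOVVC  r1←0x34
2: ✓ MOVLT  r0←0xb0
3: · MOVVS
4: ✓ CMP  NZCV=1000
5: · MOVGT
6: ✓ MOVLE  r4←0x5d

VAL = 0x34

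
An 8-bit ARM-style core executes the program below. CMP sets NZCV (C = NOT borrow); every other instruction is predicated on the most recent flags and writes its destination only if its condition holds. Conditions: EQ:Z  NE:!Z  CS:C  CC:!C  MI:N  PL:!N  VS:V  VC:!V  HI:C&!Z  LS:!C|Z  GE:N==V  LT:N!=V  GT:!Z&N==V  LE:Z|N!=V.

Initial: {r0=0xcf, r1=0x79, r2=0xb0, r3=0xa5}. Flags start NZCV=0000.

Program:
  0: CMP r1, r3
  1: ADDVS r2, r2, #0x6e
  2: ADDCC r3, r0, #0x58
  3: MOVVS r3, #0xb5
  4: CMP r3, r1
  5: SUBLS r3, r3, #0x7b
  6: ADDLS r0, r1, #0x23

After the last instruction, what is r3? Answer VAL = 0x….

VAL = 0xb5

[0] flags=1001 → (cmp)
[1] flags=1001 VS?T → r2=0x1e
[2] flags=1001 CC?T → r3=0x27
[3] flags=1001 VS?T → r3=0xb5
[4] flags=0011 → (cmp)
[5] flags=0011 LS?F → skip
[6] flags=0011 LS?F → skip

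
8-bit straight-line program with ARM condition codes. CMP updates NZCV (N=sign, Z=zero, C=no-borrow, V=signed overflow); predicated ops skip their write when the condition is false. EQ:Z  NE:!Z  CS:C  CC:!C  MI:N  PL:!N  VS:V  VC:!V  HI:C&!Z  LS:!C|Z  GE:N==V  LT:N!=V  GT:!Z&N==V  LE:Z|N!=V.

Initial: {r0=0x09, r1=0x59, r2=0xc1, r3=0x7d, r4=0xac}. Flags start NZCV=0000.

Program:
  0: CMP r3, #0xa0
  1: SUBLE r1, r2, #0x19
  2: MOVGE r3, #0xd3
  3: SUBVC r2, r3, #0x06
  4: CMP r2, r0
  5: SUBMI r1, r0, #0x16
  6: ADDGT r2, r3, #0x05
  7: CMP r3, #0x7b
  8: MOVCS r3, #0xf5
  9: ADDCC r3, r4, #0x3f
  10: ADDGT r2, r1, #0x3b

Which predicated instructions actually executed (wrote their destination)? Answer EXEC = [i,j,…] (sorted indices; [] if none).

0: ✓ CMP  NZCV=1001
1: · SUBLE
2: ✓ MOVGE  r3←0xd3
3: · SUBVC
4: ✓ CMP  NZCV=1010
5: ✓ SUBMI  r1←0xf3
6: · ADDGT
7: ✓ CMP  NZCV=0011
8: ✓ MOVCS  r3←0xf5
9: · ADDCC
10: · ADDGT

EXEC = [2,5,8]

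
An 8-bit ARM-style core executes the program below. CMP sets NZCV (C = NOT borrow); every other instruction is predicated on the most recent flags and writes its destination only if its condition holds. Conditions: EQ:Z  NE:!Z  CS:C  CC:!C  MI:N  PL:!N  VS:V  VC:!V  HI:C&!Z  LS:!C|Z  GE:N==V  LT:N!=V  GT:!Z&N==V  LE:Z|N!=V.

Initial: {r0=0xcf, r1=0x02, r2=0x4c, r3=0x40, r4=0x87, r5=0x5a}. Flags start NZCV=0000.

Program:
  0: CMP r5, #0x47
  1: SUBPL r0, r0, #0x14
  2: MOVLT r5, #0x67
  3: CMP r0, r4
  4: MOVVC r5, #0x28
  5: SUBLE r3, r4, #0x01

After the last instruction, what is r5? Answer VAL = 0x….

0: ✓ CMP  NZCV=0010
1: ✓ SUBPL  r0←0xbb
2: · MOVLT
3: ✓ CMP  NZCV=0010
4: ✓ MOVVC  r5←0x28
5: · SUBLE

VAL = 0x28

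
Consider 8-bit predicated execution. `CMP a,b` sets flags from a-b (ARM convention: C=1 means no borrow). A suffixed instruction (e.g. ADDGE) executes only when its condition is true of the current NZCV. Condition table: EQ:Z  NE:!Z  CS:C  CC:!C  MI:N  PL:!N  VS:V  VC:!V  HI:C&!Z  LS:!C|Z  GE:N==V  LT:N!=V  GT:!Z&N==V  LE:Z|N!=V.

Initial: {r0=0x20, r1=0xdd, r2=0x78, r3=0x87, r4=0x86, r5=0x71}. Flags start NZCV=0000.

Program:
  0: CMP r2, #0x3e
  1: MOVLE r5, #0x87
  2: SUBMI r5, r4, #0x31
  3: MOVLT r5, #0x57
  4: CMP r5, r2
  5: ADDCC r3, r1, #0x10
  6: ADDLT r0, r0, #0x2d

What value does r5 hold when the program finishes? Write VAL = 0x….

0: ✓ CMP  NZCV=0010
1: · MOVLE
2: · SUBMI
3: · MOVLT
4: ✓ CMP  NZCV=1000
5: ✓ ADDCC  r3←0xed
6: ✓ ADDLT  r0←0x4d

VAL = 0x71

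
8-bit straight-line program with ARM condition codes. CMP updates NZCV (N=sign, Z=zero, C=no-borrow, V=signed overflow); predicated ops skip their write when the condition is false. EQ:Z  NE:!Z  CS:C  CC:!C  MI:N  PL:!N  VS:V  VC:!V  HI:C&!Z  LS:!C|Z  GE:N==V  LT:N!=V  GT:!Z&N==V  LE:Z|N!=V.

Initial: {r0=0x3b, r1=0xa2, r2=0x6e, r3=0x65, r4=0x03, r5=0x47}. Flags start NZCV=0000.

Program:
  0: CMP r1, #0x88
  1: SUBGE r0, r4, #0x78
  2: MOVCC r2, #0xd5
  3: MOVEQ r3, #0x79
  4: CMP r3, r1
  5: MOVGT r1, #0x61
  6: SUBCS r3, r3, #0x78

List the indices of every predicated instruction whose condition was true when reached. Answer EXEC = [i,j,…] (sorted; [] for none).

[0] flags=0010 → (cmp)
[1] flags=0010 GE?T → r0=0x8b
[2] flags=0010 CC?F → skip
[3] flags=0010 EQ?F → skip
[4] flags=1001 → (cmp)
[5] flags=1001 GT?T → r1=0x61
[6] flags=1001 CS?F → skip

EXEC = [1,5]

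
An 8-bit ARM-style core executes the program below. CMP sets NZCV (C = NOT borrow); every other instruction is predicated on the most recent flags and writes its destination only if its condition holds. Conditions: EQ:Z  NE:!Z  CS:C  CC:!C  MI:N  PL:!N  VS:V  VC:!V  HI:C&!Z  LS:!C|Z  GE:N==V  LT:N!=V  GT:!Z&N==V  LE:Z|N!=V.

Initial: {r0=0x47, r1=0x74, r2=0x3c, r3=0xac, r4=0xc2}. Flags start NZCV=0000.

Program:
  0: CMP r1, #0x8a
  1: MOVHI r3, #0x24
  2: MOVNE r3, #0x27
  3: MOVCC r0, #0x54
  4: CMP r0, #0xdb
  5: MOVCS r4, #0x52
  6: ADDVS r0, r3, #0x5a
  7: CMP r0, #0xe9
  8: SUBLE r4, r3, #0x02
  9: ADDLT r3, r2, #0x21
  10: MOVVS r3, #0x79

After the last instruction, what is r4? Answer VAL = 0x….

VAL = 0xc2

0: ✓ CMP  NZCV=1001
1: · MOVHI
2: ✓ MOVNE  r3←0x27
3: ✓ MOVCC  r0←0x54
4: ✓ CMP  NZCV=0000
5: · MOVCS
6: · ADDVS
7: ✓ CMP  NZCV=0000
8: · SUBLE
9: · ADDLT
10: · MOVVS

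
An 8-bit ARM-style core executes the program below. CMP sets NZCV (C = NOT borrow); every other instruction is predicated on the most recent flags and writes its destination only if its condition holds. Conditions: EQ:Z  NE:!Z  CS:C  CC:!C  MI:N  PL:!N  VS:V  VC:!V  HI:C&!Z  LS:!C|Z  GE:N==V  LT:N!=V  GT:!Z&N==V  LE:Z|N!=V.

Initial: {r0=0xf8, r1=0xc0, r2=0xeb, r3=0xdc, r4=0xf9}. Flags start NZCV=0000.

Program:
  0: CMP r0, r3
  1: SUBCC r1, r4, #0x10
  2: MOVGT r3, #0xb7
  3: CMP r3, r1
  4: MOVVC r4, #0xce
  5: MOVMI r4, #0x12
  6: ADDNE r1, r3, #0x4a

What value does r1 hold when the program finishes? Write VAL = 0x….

0: ✓ CMP  NZCV=0010
1: · SUBCC
2: ✓ MOVGT  r3←0xb7
3: ✓ CMP  NZCV=1000
4: ✓ MOVVC  r4←0xce
5: ✓ MOVMI  r4←0x12
6: ✓ ADDNE  r1←0x01

VAL = 0x01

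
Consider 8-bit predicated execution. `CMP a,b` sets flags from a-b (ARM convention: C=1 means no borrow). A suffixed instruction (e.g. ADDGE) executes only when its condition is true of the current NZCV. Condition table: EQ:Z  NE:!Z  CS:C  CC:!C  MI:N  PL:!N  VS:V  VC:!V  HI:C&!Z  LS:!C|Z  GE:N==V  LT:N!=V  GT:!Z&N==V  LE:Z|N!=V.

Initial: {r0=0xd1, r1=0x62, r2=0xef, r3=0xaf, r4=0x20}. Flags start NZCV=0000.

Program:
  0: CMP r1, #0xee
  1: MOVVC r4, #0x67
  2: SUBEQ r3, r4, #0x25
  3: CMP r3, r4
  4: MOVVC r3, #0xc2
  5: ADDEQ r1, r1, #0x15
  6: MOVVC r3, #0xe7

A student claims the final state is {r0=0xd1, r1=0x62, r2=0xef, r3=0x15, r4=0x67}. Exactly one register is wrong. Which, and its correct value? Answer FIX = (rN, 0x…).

[0] flags=0000 → (cmp)
[1] flags=0000 VC?T → r4=0x67
[2] flags=0000 EQ?F → skip
[3] flags=0011 → (cmp)
[4] flags=0011 VC?F → skip
[5] flags=0011 EQ?F → skip
[6] flags=0011 VC?F → skip

FIX = (r3, 0xaf)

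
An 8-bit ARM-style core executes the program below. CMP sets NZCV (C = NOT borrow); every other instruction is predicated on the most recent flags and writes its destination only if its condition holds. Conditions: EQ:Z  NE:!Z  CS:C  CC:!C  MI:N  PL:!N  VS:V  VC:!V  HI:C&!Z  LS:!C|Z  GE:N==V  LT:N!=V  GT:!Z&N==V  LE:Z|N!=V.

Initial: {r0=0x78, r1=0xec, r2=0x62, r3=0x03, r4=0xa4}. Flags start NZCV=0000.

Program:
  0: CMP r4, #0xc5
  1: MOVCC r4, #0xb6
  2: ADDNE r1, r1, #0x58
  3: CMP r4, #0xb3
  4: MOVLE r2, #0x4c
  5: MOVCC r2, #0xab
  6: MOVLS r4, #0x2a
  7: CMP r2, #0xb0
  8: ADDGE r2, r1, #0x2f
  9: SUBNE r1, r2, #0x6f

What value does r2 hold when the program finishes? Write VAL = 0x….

[0] flags=1000 → (cmp)
[1] flags=1000 CC?T → r4=0xb6
[2] flags=1000 NE?T → r1=0x44
[3] flags=0010 → (cmp)
[4] flags=0010 LE?F → skip
[5] flags=0010 CC?F → skip
[6] flags=0010 LS?F → skip
[7] flags=1001 → (cmp)
[8] flags=1001 GE?T → r2=0x73
[9] flags=1001 NE?T → r1=0x04

VAL = 0x73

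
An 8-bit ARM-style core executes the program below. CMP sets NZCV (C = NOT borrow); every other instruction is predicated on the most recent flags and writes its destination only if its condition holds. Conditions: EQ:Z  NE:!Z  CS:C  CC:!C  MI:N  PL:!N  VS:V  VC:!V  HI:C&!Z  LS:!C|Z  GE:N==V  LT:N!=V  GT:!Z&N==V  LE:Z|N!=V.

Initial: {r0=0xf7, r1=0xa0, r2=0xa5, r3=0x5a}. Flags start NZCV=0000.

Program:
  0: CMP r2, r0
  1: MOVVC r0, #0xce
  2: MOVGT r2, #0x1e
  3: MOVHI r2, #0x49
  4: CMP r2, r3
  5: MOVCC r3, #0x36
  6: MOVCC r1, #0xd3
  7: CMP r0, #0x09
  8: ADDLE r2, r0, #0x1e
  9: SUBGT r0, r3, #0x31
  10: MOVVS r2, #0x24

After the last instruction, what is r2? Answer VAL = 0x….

[0] flags=1000 → (cmp)
[1] flags=1000 VC?T → r0=0xce
[2] flags=1000 GT?F → skip
[3] flags=1000 HI?F → skip
[4] flags=0011 → (cmp)
[5] flags=0011 CC?F → skip
[6] flags=0011 CC?F → skip
[7] flags=1010 → (cmp)
[8] flags=1010 LE?T → r2=0xec
[9] flags=1010 GT?F → skip
[10] flags=1010 VS?F → skip

VAL = 0xec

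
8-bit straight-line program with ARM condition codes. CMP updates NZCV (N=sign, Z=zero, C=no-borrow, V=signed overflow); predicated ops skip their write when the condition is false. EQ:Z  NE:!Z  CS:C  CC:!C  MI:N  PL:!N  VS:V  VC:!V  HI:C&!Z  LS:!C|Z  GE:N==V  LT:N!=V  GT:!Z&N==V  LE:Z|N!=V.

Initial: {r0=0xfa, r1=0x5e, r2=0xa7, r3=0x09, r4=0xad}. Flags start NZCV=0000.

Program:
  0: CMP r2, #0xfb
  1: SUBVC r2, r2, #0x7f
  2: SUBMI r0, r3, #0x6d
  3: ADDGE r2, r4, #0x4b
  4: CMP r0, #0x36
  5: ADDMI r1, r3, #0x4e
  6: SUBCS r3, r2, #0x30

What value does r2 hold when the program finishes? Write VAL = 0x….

[0] flags=1000 → (cmp)
[1] flags=1000 VC?T → r2=0x28
[2] flags=1000 MI?T → r0=0x9c
[3] flags=1000 GE?F → skip
[4] flags=0011 → (cmp)
[5] flags=0011 MI?F → skip
[6] flags=0011 CS?T → r3=0xf8

VAL = 0x28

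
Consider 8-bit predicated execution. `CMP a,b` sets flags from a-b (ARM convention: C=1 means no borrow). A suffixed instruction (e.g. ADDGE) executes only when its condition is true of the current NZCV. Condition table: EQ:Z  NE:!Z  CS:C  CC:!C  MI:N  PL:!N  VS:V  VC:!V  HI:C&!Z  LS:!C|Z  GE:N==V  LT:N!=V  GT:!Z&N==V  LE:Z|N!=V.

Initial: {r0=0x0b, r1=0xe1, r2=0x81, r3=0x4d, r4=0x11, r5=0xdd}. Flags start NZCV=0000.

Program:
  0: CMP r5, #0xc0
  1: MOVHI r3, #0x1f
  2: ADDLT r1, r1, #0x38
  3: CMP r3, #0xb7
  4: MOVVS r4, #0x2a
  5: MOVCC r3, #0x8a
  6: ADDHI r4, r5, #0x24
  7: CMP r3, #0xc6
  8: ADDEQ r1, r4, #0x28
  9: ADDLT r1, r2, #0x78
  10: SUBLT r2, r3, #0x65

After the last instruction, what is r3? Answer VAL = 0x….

VAL = 0x8a

0: ✓ CMP  NZCV=0010
1: ✓ MOVHI  r3←0x1f
2: · ADDLT
3: ✓ CMP  NZCV=0000
4: · MOVVS
5: ✓ MOVCC  r3←0x8a
6: · ADDHI
7: ✓ CMP  NZCV=1000
8: · ADDEQ
9: ✓ ADDLT  r1←0xf9
10: ✓ SUBLT  r2←0x25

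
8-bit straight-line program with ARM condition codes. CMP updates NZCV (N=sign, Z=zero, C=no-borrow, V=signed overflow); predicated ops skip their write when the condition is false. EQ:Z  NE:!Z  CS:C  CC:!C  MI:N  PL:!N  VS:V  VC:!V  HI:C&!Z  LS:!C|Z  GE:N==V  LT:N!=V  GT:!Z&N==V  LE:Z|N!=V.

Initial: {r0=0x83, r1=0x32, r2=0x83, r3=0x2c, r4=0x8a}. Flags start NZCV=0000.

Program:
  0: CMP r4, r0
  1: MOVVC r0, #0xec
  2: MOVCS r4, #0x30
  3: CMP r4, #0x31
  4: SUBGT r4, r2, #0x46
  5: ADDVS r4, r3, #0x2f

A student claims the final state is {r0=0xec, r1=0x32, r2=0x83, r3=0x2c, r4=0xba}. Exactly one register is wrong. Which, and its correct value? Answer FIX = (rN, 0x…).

0: ✓ CMP  NZCV=0010
1: ✓ MOVVC  r0←0xec
2: ✓ MOVCS  r4←0x30
3: ✓ CMP  NZCV=1000
4: · SUBGT
5: · ADDVS

FIX = (r4, 0x30)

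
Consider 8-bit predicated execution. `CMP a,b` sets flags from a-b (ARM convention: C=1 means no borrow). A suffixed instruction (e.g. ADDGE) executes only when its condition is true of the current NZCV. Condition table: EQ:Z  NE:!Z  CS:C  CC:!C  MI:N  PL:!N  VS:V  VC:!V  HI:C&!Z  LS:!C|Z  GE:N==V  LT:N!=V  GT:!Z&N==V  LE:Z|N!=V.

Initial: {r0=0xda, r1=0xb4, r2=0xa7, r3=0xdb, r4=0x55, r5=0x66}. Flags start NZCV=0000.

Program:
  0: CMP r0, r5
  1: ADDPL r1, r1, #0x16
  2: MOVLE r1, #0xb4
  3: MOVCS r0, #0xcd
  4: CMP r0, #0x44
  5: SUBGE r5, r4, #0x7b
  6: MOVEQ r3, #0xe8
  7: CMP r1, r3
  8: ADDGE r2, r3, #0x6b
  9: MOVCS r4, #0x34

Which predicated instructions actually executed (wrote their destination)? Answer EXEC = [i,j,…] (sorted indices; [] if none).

EXEC = [1,2,3]

[0] flags=0011 → (cmp)
[1] flags=0011 PL?T → r1=0xca
[2] flags=0011 LE?T → r1=0xb4
[3] flags=0011 CS?T → r0=0xcd
[4] flags=1010 → (cmp)
[5] flags=1010 GE?F → skip
[6] flags=1010 EQ?F → skip
[7] flags=1000 → (cmp)
[8] flags=1000 GE?F → skip
[9] flags=1000 CS?F → skip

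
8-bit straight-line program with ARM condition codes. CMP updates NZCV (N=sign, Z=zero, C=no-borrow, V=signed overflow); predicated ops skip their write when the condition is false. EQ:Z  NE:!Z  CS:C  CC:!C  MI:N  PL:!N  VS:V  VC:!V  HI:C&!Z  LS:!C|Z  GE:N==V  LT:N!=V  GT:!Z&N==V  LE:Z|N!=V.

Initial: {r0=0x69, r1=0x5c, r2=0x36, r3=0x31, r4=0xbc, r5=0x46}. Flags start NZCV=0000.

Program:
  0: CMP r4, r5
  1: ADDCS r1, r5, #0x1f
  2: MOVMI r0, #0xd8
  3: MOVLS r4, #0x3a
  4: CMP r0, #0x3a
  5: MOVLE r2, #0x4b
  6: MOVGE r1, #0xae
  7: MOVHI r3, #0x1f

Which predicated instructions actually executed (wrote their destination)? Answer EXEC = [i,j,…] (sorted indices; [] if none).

[0] flags=0011 → (cmp)
[1] flags=0011 CS?T → r1=0x65
[2] flags=0011 MI?F → skip
[3] flags=0011 LS?F → skip
[4] flags=0010 → (cmp)
[5] flags=0010 LE?F → skip
[6] flags=0010 GE?T → r1=0xae
[7] flags=0010 HI?T → r3=0x1f

EXEC = [1,6,7]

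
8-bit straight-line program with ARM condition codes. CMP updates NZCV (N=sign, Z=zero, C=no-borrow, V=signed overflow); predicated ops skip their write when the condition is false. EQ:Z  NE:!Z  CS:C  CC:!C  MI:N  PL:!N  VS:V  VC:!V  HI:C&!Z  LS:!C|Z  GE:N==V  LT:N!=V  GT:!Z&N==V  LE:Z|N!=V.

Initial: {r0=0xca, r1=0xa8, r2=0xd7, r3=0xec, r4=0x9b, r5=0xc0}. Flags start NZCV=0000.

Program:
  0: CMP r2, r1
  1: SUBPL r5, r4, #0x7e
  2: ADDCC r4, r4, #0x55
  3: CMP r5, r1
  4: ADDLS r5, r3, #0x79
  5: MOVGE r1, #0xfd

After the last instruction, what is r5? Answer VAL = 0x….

VAL = 0x65

[0] flags=0010 → (cmp)
[1] flags=0010 PL?T → r5=0x1d
[2] flags=0010 CC?F → skip
[3] flags=0000 → (cmp)
[4] flags=0000 LS?T → r5=0x65
[5] flags=0000 GE?T → r1=0xfd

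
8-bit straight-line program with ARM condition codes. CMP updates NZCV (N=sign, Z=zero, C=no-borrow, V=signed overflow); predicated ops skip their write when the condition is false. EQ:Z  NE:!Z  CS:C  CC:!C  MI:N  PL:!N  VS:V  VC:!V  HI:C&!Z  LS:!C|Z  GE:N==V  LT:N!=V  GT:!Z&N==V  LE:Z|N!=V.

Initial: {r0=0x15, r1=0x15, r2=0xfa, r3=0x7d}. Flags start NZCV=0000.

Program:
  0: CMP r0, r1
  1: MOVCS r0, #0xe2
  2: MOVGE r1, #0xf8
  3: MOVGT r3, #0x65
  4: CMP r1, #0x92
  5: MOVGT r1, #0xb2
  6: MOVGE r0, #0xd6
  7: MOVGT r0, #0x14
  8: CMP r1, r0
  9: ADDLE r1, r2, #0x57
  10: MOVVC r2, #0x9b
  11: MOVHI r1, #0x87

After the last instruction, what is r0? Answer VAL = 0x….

[0] flags=0110 → (cmp)
[1] flags=0110 CS?T → r0=0xe2
[2] flags=0110 GE?T → r1=0xf8
[3] flags=0110 GT?F → skip
[4] flags=0010 → (cmp)
[5] flags=0010 GT?T → r1=0xb2
[6] flags=0010 GE?T → r0=0xd6
[7] flags=0010 GT?T → r0=0x14
[8] flags=1010 → (cmp)
[9] flags=1010 LE?T → r1=0x51
[10] flags=1010 VC?T → r2=0x9b
[11] flags=1010 HI?T → r1=0x87

VAL = 0x14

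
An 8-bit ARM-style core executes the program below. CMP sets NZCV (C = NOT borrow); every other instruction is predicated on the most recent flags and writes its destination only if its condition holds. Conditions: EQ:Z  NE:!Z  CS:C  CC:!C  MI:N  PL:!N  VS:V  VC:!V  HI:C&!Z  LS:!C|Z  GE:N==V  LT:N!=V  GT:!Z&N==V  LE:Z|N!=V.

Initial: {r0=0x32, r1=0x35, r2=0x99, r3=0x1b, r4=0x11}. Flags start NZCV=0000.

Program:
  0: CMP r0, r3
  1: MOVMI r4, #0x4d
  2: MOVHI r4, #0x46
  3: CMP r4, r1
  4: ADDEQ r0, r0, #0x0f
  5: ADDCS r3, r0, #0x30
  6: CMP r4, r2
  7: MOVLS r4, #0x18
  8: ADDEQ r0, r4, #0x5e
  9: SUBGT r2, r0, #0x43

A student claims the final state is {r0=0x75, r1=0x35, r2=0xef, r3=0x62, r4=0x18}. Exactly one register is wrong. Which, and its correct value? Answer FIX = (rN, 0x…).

0: ✓ CMP  NZCV=0010
1: · MOVMI
2: ✓ MOVHI  r4←0x46
3: ✓ CMP  NZCV=0010
4: · ADDEQ
5: ✓ ADDCS  r3←0x62
6: ✓ CMP  NZCV=1001
7: ✓ MOVLS  r4←0x18
8: · ADDEQ
9: ✓ SUBGT  r2←0xef

FIX = (r0, 0x32)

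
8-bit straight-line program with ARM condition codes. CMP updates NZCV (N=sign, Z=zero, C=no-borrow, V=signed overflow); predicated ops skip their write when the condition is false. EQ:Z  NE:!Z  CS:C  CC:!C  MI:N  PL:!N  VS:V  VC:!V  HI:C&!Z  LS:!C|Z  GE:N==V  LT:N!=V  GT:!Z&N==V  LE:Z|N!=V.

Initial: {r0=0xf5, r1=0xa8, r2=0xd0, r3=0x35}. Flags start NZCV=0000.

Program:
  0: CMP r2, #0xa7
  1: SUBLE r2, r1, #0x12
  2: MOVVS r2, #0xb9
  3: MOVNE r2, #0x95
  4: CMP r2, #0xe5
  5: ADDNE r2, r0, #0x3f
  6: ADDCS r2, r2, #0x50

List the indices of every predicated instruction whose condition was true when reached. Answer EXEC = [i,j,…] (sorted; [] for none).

EXEC = [3,5]

0: ✓ CMP  NZCV=0010
1: · SUBLE
2: · MOVVS
3: ✓ MOVNE  r2←0x95
4: ✓ CMP  NZCV=1000
5: ✓ ADDNE  r2←0x34
6: · ADDCS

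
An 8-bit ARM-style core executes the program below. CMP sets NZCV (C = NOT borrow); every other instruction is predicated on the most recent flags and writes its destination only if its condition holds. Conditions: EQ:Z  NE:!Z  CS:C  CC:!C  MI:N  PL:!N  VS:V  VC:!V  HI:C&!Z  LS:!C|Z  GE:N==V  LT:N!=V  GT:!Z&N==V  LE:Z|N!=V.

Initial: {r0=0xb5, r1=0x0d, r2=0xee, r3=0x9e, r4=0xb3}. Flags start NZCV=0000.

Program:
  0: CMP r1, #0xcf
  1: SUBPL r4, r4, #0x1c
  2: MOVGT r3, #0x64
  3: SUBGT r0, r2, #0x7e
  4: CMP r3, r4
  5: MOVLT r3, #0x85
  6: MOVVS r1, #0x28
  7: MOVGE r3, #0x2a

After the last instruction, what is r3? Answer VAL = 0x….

VAL = 0x2a

[0] flags=0000 → (cmp)
[1] flags=0000 PL?T → r4=0x97
[2] flags=0000 GT?T → r3=0x64
[3] flags=0000 GT?T → r0=0x70
[4] flags=1001 → (cmp)
[5] flags=1001 LT?F → skip
[6] flags=1001 VS?T → r1=0x28
[7] flags=1001 GE?T → r3=0x2a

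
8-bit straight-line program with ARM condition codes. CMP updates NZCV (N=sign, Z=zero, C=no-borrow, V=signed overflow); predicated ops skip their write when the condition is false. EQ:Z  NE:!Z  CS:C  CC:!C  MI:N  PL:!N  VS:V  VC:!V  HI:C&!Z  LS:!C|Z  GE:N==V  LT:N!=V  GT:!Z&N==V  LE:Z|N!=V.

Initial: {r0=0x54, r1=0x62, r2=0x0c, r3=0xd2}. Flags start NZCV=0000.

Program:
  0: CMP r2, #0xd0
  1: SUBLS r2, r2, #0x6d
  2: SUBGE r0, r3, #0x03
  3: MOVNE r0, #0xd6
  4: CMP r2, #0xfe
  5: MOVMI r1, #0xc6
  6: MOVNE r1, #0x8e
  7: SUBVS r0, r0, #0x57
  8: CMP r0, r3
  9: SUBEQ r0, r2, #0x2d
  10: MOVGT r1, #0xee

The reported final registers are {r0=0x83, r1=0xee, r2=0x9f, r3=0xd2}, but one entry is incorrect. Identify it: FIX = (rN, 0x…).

0: ✓ CMP  NZCV=0000
1: ✓ SUBLS  r2←0x9f
2: ✓ SUBGE  r0←0xcf
3: ✓ MOVNE  r0←0xd6
4: ✓ CMP  NZCV=1000
5: ✓ MOVMI  r1←0xc6
6: ✓ MOVNE  r1←0x8e
7: · SUBVS
8: ✓ CMP  NZCV=0010
9: · SUBEQ
10: ✓ MOVGT  r1←0xee

FIX = (r0, 0xd6)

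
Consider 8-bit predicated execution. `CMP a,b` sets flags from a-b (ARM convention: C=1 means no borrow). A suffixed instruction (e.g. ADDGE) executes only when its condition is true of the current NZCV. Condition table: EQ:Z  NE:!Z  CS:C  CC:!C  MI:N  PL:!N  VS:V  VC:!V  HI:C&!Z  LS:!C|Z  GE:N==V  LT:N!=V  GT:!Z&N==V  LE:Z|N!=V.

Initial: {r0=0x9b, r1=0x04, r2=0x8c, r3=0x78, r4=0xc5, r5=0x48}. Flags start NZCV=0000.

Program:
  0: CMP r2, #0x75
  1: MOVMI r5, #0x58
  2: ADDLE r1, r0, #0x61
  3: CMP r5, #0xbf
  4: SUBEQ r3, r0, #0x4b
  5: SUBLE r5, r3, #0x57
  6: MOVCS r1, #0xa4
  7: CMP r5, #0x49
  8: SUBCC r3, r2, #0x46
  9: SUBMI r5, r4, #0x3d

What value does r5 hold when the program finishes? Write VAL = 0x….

VAL = 0x88

0: ✓ CMP  NZCV=0011
1: · MOVMI
2: ✓ ADDLE  r1←0xfc
3: ✓ CMP  NZCV=1001
4: · SUBEQ
5: · SUBLE
6: · MOVCS
7: ✓ CMP  NZCV=1000
8: ✓ SUBCC  r3←0x46
9: ✓ SUBMI  r5←0x88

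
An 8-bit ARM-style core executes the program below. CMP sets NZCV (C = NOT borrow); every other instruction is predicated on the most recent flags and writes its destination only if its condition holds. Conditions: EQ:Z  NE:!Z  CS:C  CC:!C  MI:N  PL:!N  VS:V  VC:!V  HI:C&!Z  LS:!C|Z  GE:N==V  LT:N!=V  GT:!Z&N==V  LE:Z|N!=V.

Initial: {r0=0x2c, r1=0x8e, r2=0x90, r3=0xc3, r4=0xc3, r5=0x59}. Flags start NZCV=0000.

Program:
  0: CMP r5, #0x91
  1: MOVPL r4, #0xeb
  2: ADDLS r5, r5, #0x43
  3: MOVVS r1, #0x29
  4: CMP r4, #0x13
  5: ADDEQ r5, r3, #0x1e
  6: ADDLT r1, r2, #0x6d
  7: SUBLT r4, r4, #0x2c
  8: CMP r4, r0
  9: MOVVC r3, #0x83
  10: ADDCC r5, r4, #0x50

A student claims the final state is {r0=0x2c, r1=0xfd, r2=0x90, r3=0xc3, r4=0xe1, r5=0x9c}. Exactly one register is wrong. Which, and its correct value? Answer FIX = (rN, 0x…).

FIX = (r4, 0x97)

0: ✓ CMP  NZCV=1001
1: · MOVPL
2: ✓ ADDLS  r5←0x9c
3: ✓ MOVVS  r1←0x29
4: ✓ CMP  NZCV=1010
5: · ADDEQ
6: ✓ ADDLT  r1←0xfd
7: ✓ SUBLT  r4←0x97
8: ✓ CMP  NZCV=0011
9: · MOVVC
10: · ADDCC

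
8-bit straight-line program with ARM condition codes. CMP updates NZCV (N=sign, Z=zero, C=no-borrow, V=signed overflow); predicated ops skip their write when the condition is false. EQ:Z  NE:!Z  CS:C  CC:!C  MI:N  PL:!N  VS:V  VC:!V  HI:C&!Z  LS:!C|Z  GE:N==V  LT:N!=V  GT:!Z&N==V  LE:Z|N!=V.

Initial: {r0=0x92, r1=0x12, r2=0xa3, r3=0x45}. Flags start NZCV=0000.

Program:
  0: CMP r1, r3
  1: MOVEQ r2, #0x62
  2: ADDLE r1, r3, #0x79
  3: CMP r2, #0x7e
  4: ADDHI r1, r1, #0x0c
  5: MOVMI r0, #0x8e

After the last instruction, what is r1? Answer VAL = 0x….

VAL = 0xca

[0] flags=1000 → (cmp)
[1] flags=1000 EQ?F → skip
[2] flags=1000 LE?T → r1=0xbe
[3] flags=0011 → (cmp)
[4] flags=0011 HI?T → r1=0xca
[5] flags=0011 MI?F → skip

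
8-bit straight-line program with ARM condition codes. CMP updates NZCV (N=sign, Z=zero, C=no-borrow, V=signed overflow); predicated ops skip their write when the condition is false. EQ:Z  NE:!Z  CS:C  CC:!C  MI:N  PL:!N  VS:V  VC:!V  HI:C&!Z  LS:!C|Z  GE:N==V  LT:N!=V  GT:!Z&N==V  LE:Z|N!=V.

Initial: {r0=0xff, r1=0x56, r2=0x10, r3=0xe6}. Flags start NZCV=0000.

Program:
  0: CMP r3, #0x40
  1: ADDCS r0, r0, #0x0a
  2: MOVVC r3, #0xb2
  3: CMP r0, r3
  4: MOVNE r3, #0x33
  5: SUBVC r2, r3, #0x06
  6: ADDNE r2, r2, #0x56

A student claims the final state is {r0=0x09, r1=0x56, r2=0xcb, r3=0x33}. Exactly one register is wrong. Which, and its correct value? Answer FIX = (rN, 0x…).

[0] flags=1010 → (cmp)
[1] flags=1010 CS?T → r0=0x09
[2] flags=1010 VC?T → r3=0xb2
[3] flags=0000 → (cmp)
[4] flags=0000 NE?T → r3=0x33
[5] flags=0000 VC?T → r2=0x2d
[6] flags=0000 NE?T → r2=0x83

FIX = (r2, 0x83)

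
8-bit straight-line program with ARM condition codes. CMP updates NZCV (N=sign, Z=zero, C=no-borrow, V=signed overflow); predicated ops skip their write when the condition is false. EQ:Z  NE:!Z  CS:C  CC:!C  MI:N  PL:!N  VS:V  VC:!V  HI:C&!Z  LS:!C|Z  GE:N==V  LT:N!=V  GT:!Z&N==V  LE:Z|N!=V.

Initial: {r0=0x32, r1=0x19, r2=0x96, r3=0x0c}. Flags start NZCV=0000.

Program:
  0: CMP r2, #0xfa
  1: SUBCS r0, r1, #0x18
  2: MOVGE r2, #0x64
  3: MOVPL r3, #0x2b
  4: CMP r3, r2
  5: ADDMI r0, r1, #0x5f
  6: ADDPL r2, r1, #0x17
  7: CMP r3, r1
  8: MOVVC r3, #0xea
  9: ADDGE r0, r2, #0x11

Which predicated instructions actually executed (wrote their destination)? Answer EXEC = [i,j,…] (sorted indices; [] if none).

[0] flags=1000 → (cmp)
[1] flags=1000 CS?F → skip
[2] flags=1000 GE?F → skip
[3] flags=1000 PL?F → skip
[4] flags=0000 → (cmp)
[5] flags=0000 MI?F → skip
[6] flags=0000 PL?T → r2=0x30
[7] flags=1000 → (cmp)
[8] flags=1000 VC?T → r3=0xea
[9] flags=1000 GE?F → skip

EXEC = [6,8]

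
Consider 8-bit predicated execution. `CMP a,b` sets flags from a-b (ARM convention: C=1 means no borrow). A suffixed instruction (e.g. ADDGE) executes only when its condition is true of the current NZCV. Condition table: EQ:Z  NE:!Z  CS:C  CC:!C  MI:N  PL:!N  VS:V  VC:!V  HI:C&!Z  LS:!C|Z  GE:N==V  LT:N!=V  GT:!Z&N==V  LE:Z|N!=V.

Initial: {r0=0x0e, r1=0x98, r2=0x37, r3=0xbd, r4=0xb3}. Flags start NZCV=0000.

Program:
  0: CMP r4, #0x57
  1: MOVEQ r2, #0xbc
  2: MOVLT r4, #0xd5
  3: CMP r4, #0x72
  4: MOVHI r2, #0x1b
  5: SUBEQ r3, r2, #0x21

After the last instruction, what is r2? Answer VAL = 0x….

0: ✓ CMP  NZCV=0011
1: · MOVEQ
2: ✓ MOVLT  r4←0xd5
3: ✓ CMP  NZCV=0011
4: ✓ MOVHI  r2←0x1b
5: · SUBEQ

VAL = 0x1b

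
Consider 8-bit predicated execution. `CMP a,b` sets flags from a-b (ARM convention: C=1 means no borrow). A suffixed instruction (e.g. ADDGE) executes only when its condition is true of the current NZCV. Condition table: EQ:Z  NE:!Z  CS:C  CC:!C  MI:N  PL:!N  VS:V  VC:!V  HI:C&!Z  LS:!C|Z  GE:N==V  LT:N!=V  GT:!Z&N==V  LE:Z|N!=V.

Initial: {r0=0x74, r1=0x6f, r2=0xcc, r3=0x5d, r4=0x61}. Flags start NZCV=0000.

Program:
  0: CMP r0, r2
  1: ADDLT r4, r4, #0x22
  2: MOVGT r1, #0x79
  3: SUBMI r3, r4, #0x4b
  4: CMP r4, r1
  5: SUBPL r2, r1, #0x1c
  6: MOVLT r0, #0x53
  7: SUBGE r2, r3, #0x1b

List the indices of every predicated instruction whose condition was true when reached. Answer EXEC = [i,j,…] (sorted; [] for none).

EXEC = [2,3,6]

[0] flags=1001 → (cmp)
[1] flags=1001 LT?F → skip
[2] flags=1001 GT?T → r1=0x79
[3] flags=1001 MI?T → r3=0x16
[4] flags=1000 → (cmp)
[5] flags=1000 PL?F → skip
[6] flags=1000 LT?T → r0=0x53
[7] flags=1000 GE?F → skip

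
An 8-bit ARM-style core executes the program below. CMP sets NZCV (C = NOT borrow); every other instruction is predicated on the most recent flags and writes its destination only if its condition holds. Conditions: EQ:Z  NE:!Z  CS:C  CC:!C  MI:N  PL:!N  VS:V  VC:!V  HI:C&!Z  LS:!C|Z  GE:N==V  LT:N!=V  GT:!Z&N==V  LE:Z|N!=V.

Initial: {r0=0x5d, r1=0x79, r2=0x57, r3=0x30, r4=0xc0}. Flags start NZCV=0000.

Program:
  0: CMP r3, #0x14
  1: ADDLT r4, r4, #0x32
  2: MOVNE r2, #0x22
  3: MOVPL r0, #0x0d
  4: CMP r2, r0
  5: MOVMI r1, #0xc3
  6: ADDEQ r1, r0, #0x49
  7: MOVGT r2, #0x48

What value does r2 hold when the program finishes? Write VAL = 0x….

[0] flags=0010 → (cmp)
[1] flags=0010 LT?F → skip
[2] flags=0010 NE?T → r2=0x22
[3] flags=0010 PL?T → r0=0x0d
[4] flags=0010 → (cmp)
[5] flags=0010 MI?F → skip
[6] flags=0010 EQ?F → skip
[7] flags=0010 GT?T → r2=0x48

VAL = 0x48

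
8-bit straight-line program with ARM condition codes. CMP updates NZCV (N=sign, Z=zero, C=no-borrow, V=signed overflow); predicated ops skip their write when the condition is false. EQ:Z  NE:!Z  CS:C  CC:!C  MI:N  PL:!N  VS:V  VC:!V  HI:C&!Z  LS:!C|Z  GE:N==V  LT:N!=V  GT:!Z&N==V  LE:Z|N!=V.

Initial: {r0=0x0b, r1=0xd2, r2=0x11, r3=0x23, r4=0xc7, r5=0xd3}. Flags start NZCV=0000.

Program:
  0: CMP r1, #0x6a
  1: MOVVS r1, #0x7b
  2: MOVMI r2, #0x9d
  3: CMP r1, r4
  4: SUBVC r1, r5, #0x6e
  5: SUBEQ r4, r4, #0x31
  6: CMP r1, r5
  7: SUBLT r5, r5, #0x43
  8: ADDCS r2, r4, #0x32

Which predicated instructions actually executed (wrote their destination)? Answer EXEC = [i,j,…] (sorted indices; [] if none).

EXEC = [1]

[0] flags=0011 → (cmp)
[1] flags=0011 VS?T → r1=0x7b
[2] flags=0011 MI?F → skip
[3] flags=1001 → (cmp)
[4] flags=1001 VC?F → skip
[5] flags=1001 EQ?F → skip
[6] flags=1001 → (cmp)
[7] flags=1001 LT?F → skip
[8] flags=1001 CS?F → skip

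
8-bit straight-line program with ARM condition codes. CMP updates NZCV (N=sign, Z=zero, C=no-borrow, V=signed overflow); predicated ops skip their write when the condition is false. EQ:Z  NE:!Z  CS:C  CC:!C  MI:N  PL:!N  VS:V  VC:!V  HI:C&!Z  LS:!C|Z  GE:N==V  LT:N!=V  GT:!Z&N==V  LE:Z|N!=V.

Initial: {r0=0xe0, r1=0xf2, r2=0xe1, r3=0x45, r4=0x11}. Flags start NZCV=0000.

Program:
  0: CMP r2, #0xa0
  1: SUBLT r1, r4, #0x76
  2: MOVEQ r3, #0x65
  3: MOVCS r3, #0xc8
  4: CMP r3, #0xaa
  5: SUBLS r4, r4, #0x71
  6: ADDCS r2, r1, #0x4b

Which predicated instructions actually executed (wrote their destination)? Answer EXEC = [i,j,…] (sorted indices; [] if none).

0: ✓ CMP  NZCV=0010
1: · SUBLT
2: · MOVEQ
3: ✓ MOVCS  r3←0xc8
4: ✓ CMP  NZCV=0010
5: · SUBLS
6: ✓ ADDCS  r2←0x3d

EXEC = [3,6]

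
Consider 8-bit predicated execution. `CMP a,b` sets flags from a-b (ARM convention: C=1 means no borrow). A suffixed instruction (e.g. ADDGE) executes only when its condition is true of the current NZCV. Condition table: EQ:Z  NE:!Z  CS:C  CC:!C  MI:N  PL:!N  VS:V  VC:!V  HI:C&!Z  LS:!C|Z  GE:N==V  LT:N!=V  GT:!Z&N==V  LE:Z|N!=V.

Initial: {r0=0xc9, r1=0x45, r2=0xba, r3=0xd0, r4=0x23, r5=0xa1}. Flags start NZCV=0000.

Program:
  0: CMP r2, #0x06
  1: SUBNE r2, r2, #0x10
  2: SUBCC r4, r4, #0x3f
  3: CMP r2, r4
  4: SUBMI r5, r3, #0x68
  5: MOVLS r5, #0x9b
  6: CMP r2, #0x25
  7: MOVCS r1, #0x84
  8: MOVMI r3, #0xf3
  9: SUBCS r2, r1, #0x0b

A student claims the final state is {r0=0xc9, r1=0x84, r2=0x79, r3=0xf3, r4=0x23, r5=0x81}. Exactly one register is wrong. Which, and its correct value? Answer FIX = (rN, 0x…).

FIX = (r5, 0x68)

[0] flags=1010 → (cmp)
[1] flags=1010 NE?T → r2=0xaa
[2] flags=1010 CC?F → skip
[3] flags=1010 → (cmp)
[4] flags=1010 MI?T → r5=0x68
[5] flags=1010 LS?F → skip
[6] flags=1010 → (cmp)
[7] flags=1010 CS?T → r1=0x84
[8] flags=1010 MI?T → r3=0xf3
[9] flags=1010 CS?T → r2=0x79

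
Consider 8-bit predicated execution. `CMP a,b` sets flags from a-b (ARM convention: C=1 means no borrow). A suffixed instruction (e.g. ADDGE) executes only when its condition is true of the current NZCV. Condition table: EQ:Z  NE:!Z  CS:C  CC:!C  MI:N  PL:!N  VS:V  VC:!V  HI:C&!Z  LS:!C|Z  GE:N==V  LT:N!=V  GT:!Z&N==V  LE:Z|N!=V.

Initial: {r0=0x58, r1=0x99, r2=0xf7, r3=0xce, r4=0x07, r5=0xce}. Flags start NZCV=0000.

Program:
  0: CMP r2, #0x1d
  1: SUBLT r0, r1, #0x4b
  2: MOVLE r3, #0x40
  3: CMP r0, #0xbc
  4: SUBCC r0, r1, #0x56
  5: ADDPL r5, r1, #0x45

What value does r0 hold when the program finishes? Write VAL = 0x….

VAL = 0x43

0: ✓ CMP  NZCV=1010
1: ✓ SUBLT  r0←0x4e
2: ✓ MOVLE  r3←0x40
3: ✓ CMP  NZCV=1001
4: ✓ SUBCC  r0←0x43
5: · ADDPL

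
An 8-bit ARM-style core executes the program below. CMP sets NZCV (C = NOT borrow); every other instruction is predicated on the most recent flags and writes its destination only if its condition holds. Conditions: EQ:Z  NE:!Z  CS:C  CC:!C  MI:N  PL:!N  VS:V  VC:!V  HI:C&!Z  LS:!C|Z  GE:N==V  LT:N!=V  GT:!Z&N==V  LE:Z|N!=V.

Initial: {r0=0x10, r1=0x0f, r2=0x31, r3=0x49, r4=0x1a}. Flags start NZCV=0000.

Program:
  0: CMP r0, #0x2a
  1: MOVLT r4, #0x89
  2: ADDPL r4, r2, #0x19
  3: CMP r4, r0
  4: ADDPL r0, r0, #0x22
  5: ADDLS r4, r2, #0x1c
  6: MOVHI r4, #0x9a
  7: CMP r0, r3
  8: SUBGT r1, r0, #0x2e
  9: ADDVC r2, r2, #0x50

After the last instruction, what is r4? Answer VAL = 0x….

VAL = 0x9a

[0] flags=1000 → (cmp)
[1] flags=1000 LT?T → r4=0x89
[2] flags=1000 PL?F → skip
[3] flags=0011 → (cmp)
[4] flags=0011 PL?T → r0=0x32
[5] flags=0011 LS?F → skip
[6] flags=0011 HI?T → r4=0x9a
[7] flags=1000 → (cmp)
[8] flags=1000 GT?F → skip
[9] flags=1000 VC?T → r2=0x81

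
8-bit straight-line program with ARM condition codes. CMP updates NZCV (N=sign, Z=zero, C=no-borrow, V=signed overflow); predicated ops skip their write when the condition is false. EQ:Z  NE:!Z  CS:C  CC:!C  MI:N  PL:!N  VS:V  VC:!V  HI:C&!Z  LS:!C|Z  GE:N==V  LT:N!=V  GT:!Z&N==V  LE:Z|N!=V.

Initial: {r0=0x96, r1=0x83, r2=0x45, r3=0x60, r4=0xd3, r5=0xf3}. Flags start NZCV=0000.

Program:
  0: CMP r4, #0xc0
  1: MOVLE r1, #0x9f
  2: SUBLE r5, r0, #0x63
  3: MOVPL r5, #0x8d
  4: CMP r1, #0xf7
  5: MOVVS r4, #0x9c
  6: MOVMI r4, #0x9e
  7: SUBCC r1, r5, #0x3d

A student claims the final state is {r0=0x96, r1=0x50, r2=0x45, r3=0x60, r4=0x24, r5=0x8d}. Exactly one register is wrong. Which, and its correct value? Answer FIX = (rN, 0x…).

[0] flags=0010 → (cmp)
[1] flags=0010 LE?F → skip
[2] flags=0010 LE?F → skip
[3] flags=0010 PL?T → r5=0x8d
[4] flags=1000 → (cmp)
[5] flags=1000 VS?F → skip
[6] flags=1000 MI?T → r4=0x9e
[7] flags=1000 CC?T → r1=0x50

FIX = (r4, 0x9e)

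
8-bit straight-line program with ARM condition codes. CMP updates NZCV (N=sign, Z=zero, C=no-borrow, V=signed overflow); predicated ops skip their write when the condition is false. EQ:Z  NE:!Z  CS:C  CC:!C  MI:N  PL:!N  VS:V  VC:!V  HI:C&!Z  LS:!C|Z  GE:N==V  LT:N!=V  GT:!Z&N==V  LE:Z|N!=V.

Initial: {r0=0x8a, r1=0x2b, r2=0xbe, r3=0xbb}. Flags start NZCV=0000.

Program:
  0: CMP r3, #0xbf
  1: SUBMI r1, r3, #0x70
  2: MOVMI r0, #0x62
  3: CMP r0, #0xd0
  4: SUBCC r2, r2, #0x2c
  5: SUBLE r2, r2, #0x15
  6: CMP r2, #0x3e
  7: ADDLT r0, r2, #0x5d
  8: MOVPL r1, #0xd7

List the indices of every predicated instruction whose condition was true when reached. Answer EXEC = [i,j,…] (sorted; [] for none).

0: ✓ CMP  NZCV=1000
1: ✓ SUBMI  r1←0x4b
2: ✓ MOVMI  r0←0x62
3: ✓ CMP  NZCV=1001
4: ✓ SUBCC  r2←0x92
5: · SUBLE
6: ✓ CMP  NZCV=0011
7: ✓ ADDLT  r0←0xef
8: ✓ MOVPL  r1←0xd7

EXEC = [1,2,4,7,8]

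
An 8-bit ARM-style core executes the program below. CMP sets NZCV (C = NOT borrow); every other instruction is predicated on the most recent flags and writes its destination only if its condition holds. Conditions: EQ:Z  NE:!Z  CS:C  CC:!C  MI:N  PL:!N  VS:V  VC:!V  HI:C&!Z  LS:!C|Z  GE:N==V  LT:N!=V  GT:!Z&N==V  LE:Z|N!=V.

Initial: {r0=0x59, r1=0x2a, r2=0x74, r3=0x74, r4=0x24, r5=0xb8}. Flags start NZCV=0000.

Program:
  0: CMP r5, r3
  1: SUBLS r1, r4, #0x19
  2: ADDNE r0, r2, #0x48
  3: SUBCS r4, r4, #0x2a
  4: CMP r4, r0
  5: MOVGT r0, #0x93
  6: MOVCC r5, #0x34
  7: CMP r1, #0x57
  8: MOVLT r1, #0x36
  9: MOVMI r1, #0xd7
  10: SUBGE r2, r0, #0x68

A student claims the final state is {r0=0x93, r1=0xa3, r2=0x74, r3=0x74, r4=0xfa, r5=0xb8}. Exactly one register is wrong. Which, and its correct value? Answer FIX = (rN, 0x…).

[0] flags=0011 → (cmp)
[1] flags=0011 LS?F → skip
[2] flags=0011 NE?T → r0=0xbc
[3] flags=0011 CS?T → r4=0xfa
[4] flags=0010 → (cmp)
[5] flags=0010 GT?T → r0=0x93
[6] flags=0010 CC?F → skip
[7] flags=1000 → (cmp)
[8] flags=1000 LT?T → r1=0x36
[9] flags=1000 MI?T → r1=0xd7
[10] flags=1000 GE?F → skip

FIX = (r1, 0xd7)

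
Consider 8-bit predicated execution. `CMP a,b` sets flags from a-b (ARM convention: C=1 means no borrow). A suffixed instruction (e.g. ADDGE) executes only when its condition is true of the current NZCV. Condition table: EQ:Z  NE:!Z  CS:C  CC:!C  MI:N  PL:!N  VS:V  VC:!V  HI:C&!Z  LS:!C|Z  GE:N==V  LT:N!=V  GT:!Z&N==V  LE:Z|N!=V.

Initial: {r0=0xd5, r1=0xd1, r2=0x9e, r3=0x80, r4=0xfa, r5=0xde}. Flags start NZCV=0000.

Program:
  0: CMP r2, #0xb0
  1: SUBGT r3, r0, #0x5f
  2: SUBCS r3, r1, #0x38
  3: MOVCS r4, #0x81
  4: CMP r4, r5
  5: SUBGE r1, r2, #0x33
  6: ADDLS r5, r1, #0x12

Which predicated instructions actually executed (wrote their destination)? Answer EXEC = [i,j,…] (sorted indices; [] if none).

EXEC = [5]

0: ✓ CMP  NZCV=1000
1: · SUBGT
2: · SUBCS
3: · MOVCS
4: ✓ CMP  NZCV=0010
5: ✓ SUBGE  r1←0x6b
6: · ADDLS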